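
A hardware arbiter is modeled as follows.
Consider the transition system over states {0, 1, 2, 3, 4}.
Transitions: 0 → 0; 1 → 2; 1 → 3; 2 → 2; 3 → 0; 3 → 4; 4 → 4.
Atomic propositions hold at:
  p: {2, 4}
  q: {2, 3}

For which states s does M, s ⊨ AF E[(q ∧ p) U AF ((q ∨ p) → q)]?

{0, 1, 2, 3}

Sat(q ∧ p) = {2}
Sat(q ∨ p) = {2, 3, 4}
Sat((q ∨ p) → q) = {0, 1, 2, 3}
AF ((q ∨ p) → q): least fixpoint, start Z0 = {0, 1, 2, 3}, add states with every successor in Z. Already a fixed point.
Sat(AF ((q ∨ p) → q)) = {0, 1, 2, 3}
E[(q ∧ p) U AF ((q ∨ p) → q)]: least fixpoint, start Z0 = Sat(AF ((q ∨ p) → q)) = {0, 1, 2, 3}, add states in Sat(q ∧ p) with some successor in Z. Already a fixed point.
Sat(E[(q ∧ p) U AF ((q ∨ p) → q)]) = {0, 1, 2, 3}
AF E[(q ∧ p) U AF ((q ∨ p) → q)]: least fixpoint, start Z0 = {0, 1, 2, 3}, add states with every successor in Z. Already a fixed point.
Sat(AF E[(q ∧ p) U AF ((q ∨ p) → q)]) = {0, 1, 2, 3}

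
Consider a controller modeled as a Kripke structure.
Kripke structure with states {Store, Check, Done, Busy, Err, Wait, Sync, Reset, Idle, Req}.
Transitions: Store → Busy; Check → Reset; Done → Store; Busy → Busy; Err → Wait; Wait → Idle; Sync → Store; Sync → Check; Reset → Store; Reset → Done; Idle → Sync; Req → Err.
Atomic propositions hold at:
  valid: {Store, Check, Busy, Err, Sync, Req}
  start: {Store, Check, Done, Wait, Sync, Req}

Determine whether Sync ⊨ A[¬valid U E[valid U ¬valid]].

Yes

Sat(¬valid) = {Done, Wait, Reset, Idle}
E[valid U ¬valid]: least fixpoint, start Z0 = Sat(¬valid) = {Done, Wait, Reset, Idle}, add states in Sat(valid) with some successor in Z. Z1 = {Check, Done, Err, Wait, Reset, Idle}; Z2 = {Check, Done, Err, Wait, Sync, Reset, Idle, Req}; fixed.
Sat(E[valid U ¬valid]) = {Check, Done, Err, Wait, Sync, Reset, Idle, Req}
A[¬valid U E[valid U ¬valid]]: least fixpoint, start Z0 = Sat(E[valid U ¬valid]) = {Check, Done, Err, Wait, Sync, Reset, Idle, Req}, add states in Sat(¬valid) with every successor in Z. Already a fixed point.
Sat(A[¬valid U E[valid U ¬valid]]) = {Check, Done, Err, Wait, Sync, Reset, Idle, Req}
Sync ∈ Sat(A[¬valid U E[valid U ¬valid]]) = {Check, Done, Err, Wait, Sync, Reset, Idle, Req}, so the formula holds at Sync.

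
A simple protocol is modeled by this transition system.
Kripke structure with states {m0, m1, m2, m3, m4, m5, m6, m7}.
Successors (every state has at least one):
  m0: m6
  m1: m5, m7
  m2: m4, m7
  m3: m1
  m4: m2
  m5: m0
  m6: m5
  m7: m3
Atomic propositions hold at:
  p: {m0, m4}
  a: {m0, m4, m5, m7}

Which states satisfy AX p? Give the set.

Sat(AX p) = {s : every successor in {m0, m4}} = {m5}

{m5}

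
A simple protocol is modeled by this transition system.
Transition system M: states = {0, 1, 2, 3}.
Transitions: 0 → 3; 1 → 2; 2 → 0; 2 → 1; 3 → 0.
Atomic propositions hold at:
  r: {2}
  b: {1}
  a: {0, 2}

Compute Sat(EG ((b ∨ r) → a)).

{0, 2, 3}

Sat(b ∨ r) = {1, 2}
Sat((b ∨ r) → a) = {0, 2, 3}
EG ((b ∨ r) → a): greatest fixpoint, start Z0 = {0, 2, 3}, keep only states in Sat with some successor in Z. Already a fixed point.
Sat(EG ((b ∨ r) → a)) = {0, 2, 3}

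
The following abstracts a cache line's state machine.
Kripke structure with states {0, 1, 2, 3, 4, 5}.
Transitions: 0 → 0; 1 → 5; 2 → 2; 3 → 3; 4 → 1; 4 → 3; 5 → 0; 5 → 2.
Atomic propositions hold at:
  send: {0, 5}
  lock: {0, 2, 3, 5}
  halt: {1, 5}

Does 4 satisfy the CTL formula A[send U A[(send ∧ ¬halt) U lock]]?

No

Sat(¬halt) = {0, 2, 3, 4}
Sat(send ∧ ¬halt) = {0}
A[(send ∧ ¬halt) U lock]: least fixpoint, start Z0 = Sat(lock) = {0, 2, 3, 5}, add states in Sat(send ∧ ¬halt) with every successor in Z. Already a fixed point.
Sat(A[(send ∧ ¬halt) U lock]) = {0, 2, 3, 5}
A[send U A[(send ∧ ¬halt) U lock]]: least fixpoint, start Z0 = Sat(A[(send ∧ ¬halt) U lock]) = {0, 2, 3, 5}, add states in Sat(send) with every successor in Z. Already a fixed point.
Sat(A[send U A[(send ∧ ¬halt) U lock]]) = {0, 2, 3, 5}
4 ∉ Sat(A[send U A[(send ∧ ¬halt) U lock]]) = {0, 2, 3, 5}, so the formula does not hold at 4.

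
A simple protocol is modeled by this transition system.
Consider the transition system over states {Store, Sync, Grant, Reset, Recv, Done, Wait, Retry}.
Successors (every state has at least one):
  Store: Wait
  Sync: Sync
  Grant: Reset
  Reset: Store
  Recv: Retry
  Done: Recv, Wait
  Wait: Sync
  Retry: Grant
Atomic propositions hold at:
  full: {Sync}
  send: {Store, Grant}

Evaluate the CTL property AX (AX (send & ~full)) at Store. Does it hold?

No

Sat(~full) = {Store, Grant, Reset, Recv, Done, Wait, Retry}
Sat(send & ~full) = {Store, Grant}
Sat(AX (send & ~full)) = {s : every successor in {Store, Grant}} = {Reset, Retry}
Sat(AX (AX (send & ~full))) = {s : every successor in {Reset, Retry}} = {Grant, Recv}
Store ∉ Sat(AX (AX (send & ~full))) = {Grant, Recv}, so the formula does not hold at Store.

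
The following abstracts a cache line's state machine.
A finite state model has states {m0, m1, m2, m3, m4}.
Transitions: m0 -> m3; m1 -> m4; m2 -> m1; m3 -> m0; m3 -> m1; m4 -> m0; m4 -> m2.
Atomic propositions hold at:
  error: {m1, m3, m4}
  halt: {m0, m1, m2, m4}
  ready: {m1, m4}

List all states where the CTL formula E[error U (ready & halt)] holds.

Sat(ready & halt) = {m1, m4}
E[error U (ready & halt)]: least fixpoint, start Z0 = Sat((ready & halt)) = {m1, m4}, add states in Sat(error) with some successor in Z. Z1 = {m1, m3, m4}; fixed.
Sat(E[error U (ready & halt)]) = {m1, m3, m4}

{m1, m3, m4}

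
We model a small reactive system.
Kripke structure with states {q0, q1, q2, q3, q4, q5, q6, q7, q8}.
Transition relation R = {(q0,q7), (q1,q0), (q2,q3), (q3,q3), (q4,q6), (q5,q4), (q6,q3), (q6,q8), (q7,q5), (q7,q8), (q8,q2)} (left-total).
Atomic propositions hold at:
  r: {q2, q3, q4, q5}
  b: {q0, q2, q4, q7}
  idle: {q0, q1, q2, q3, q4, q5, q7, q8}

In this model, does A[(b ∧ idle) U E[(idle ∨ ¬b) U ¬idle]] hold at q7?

Yes

Sat(b ∧ idle) = {q0, q2, q4, q7}
Sat(¬b) = {q1, q3, q5, q6, q8}
Sat(idle ∨ ¬b) = {q0, q1, q2, q3, q4, q5, q6, q7, q8}
Sat(¬idle) = {q6}
E[(idle ∨ ¬b) U ¬idle]: least fixpoint, start Z0 = Sat(¬idle) = {q6}, add states in Sat(idle ∨ ¬b) with some successor in Z. Z1 = {q4, q6}; Z2 = {q4, q5, q6}; Z3 = {q4, q5, q6, q7}; Z4 = {q0, q4, q5, q6, q7}; Z5 = {q0, q1, q4, q5, q6, q7}; fixed.
Sat(E[(idle ∨ ¬b) U ¬idle]) = {q0, q1, q4, q5, q6, q7}
A[(b ∧ idle) U E[(idle ∨ ¬b) U ¬idle]]: least fixpoint, start Z0 = Sat(E[(idle ∨ ¬b) U ¬idle]) = {q0, q1, q4, q5, q6, q7}, add states in Sat(b ∧ idle) with every successor in Z. Already a fixed point.
Sat(A[(b ∧ idle) U E[(idle ∨ ¬b) U ¬idle]]) = {q0, q1, q4, q5, q6, q7}
q7 ∈ Sat(A[(b ∧ idle) U E[(idle ∨ ¬b) U ¬idle]]) = {q0, q1, q4, q5, q6, q7}, so the formula holds at q7.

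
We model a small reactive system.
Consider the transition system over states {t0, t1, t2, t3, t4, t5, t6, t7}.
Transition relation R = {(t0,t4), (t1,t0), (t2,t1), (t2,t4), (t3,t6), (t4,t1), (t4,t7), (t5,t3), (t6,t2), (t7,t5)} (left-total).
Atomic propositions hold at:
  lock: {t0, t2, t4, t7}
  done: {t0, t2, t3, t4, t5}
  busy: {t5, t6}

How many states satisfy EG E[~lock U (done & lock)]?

7

Sat(~lock) = {t1, t3, t5, t6}
Sat(done & lock) = {t0, t2, t4}
E[~lock U (done & lock)]: least fixpoint, start Z0 = Sat((done & lock)) = {t0, t2, t4}, add states in Sat(~lock) with some successor in Z. Z1 = {t0, t1, t2, t4, t6}; Z2 = {t0, t1, t2, t3, t4, t6}; Z3 = {t0, t1, t2, t3, t4, t5, t6}; fixed.
Sat(E[~lock U (done & lock)]) = {t0, t1, t2, t3, t4, t5, t6}
EG E[~lock U (done & lock)]: greatest fixpoint, start Z0 = {t0, t1, t2, t3, t4, t5, t6}, keep only states in Sat with some successor in Z. Already a fixed point.
Sat(EG E[~lock U (done & lock)]) = {t0, t1, t2, t3, t4, t5, t6}
|Sat(EG E[~lock U (done & lock)])| = |{t0, t1, t2, t3, t4, t5, t6}| = 7.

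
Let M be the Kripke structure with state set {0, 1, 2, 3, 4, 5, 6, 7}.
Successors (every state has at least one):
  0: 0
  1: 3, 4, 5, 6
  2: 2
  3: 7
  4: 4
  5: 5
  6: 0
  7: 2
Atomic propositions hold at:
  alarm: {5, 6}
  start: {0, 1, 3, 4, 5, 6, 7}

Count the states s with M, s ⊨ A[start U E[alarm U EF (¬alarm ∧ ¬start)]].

Sat(¬alarm) = {0, 1, 2, 3, 4, 7}
Sat(¬start) = {2}
Sat(¬alarm ∧ ¬start) = {2}
EF (¬alarm ∧ ¬start): least fixpoint, start Z0 = {2}, add states with some successor in Z. Z1 = {2, 7}; Z2 = {2, 3, 7}; Z3 = {1, 2, 3, 7}; fixed.
Sat(EF (¬alarm ∧ ¬start)) = {1, 2, 3, 7}
E[alarm U EF (¬alarm ∧ ¬start)]: least fixpoint, start Z0 = Sat(EF (¬alarm ∧ ¬start)) = {1, 2, 3, 7}, add states in Sat(alarm) with some successor in Z. Already a fixed point.
Sat(E[alarm U EF (¬alarm ∧ ¬start)]) = {1, 2, 3, 7}
A[start U E[alarm U EF (¬alarm ∧ ¬start)]]: least fixpoint, start Z0 = Sat(E[alarm U EF (¬alarm ∧ ¬start)]) = {1, 2, 3, 7}, add states in Sat(start) with every successor in Z. Already a fixed point.
Sat(A[start U E[alarm U EF (¬alarm ∧ ¬start)]]) = {1, 2, 3, 7}
|Sat(A[start U E[alarm U EF (¬alarm ∧ ¬start)]])| = |{1, 2, 3, 7}| = 4.

4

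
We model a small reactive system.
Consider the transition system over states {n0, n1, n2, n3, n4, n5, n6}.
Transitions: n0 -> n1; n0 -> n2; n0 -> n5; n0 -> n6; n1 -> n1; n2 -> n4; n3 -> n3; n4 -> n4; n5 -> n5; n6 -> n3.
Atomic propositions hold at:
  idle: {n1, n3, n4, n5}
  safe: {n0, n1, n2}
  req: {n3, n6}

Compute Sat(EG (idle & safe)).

{n1}

Sat(idle & safe) = {n1}
EG (idle & safe): greatest fixpoint, start Z0 = {n1}, keep only states in Sat with some successor in Z. Already a fixed point.
Sat(EG (idle & safe)) = {n1}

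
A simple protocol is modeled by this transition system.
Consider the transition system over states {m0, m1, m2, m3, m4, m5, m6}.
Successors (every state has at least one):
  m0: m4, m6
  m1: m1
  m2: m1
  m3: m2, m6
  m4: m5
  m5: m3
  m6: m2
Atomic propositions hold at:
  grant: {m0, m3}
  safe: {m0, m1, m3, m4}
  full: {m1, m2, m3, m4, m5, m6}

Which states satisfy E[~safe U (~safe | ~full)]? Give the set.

{m0, m2, m5, m6}

Sat(~safe) = {m2, m5, m6}
Sat(~full) = {m0}
Sat(~safe | ~full) = {m0, m2, m5, m6}
E[~safe U (~safe | ~full)]: least fixpoint, start Z0 = Sat((~safe | ~full)) = {m0, m2, m5, m6}, add states in Sat(~safe) with some successor in Z. Already a fixed point.
Sat(E[~safe U (~safe | ~full)]) = {m0, m2, m5, m6}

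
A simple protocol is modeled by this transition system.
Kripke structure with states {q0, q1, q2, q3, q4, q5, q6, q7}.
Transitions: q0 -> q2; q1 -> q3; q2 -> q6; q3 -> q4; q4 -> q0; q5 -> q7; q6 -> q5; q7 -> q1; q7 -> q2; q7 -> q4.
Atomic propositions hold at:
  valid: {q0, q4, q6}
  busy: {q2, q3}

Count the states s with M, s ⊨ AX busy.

Sat(AX busy) = {s : every successor in {q2, q3}} = {q0, q1}
|Sat(AX busy)| = |{q0, q1}| = 2.

2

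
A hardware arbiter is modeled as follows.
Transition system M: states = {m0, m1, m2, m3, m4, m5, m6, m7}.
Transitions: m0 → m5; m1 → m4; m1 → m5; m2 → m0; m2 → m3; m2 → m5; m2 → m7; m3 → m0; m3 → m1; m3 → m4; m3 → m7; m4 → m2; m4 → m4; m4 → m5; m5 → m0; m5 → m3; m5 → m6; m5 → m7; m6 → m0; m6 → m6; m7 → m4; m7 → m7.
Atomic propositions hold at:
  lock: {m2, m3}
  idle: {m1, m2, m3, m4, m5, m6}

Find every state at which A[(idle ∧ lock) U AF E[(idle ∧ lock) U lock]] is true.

{m2, m3}

Sat(idle ∧ lock) = {m2, m3}
E[(idle ∧ lock) U lock]: least fixpoint, start Z0 = Sat(lock) = {m2, m3}, add states in Sat(idle ∧ lock) with some successor in Z. Already a fixed point.
Sat(E[(idle ∧ lock) U lock]) = {m2, m3}
AF E[(idle ∧ lock) U lock]: least fixpoint, start Z0 = {m2, m3}, add states with every successor in Z. Already a fixed point.
Sat(AF E[(idle ∧ lock) U lock]) = {m2, m3}
A[(idle ∧ lock) U AF E[(idle ∧ lock) U lock]]: least fixpoint, start Z0 = Sat(AF E[(idle ∧ lock) U lock]) = {m2, m3}, add states in Sat(idle ∧ lock) with every successor in Z. Already a fixed point.
Sat(A[(idle ∧ lock) U AF E[(idle ∧ lock) U lock]]) = {m2, m3}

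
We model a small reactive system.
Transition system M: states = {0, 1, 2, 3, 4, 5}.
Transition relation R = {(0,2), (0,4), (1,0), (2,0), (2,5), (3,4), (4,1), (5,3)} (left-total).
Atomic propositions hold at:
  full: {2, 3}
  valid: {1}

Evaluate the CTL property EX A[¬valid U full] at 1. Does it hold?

Sat(¬valid) = {0, 2, 3, 4, 5}
A[¬valid U full]: least fixpoint, start Z0 = Sat(full) = {2, 3}, add states in Sat(¬valid) with every successor in Z. Z1 = {2, 3, 5}; fixed.
Sat(A[¬valid U full]) = {2, 3, 5}
Sat(EX A[¬valid U full]) = {s : some successor in {2, 3, 5}} = {0, 2, 5}
1 ∉ Sat(EX A[¬valid U full]) = {0, 2, 5}, so the formula does not hold at 1.

No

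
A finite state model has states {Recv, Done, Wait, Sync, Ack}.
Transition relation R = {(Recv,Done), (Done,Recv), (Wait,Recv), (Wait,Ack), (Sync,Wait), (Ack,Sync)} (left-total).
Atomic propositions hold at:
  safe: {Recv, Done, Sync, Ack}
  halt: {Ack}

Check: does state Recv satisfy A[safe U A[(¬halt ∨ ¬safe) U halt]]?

No

Sat(¬halt) = {Recv, Done, Wait, Sync}
Sat(¬safe) = {Wait}
Sat(¬halt ∨ ¬safe) = {Recv, Done, Wait, Sync}
A[(¬halt ∨ ¬safe) U halt]: least fixpoint, start Z0 = Sat(halt) = {Ack}, add states in Sat(¬halt ∨ ¬safe) with every successor in Z. Already a fixed point.
Sat(A[(¬halt ∨ ¬safe) U halt]) = {Ack}
A[safe U A[(¬halt ∨ ¬safe) U halt]]: least fixpoint, start Z0 = Sat(A[(¬halt ∨ ¬safe) U halt]) = {Ack}, add states in Sat(safe) with every successor in Z. Already a fixed point.
Sat(A[safe U A[(¬halt ∨ ¬safe) U halt]]) = {Ack}
Recv ∉ Sat(A[safe U A[(¬halt ∨ ¬safe) U halt]]) = {Ack}, so the formula does not hold at Recv.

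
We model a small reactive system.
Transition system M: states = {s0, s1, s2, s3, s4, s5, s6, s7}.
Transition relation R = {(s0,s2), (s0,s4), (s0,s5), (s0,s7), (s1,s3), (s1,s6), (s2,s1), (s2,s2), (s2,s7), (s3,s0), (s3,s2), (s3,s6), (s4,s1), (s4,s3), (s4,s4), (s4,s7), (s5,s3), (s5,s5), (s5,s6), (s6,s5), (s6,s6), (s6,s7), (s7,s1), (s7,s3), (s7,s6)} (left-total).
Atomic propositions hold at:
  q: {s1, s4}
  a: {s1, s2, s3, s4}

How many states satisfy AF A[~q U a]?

Sat(~q) = {s0, s2, s3, s5, s6, s7}
A[~q U a]: least fixpoint, start Z0 = Sat(a) = {s1, s2, s3, s4}, add states in Sat(~q) with every successor in Z. Already a fixed point.
Sat(A[~q U a]) = {s1, s2, s3, s4}
AF A[~q U a]: least fixpoint, start Z0 = {s1, s2, s3, s4}, add states with every successor in Z. Already a fixed point.
Sat(AF A[~q U a]) = {s1, s2, s3, s4}
|Sat(AF A[~q U a])| = |{s1, s2, s3, s4}| = 4.

4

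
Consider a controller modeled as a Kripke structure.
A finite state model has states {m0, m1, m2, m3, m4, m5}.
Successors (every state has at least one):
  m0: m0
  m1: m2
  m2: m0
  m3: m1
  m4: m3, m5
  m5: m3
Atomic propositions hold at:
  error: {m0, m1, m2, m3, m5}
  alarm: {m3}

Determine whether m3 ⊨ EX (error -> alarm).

No

Sat(error -> alarm) = {m3, m4}
Sat(EX (error -> alarm)) = {s : some successor in {m3, m4}} = {m4, m5}
m3 ∉ Sat(EX (error -> alarm)) = {m4, m5}, so the formula does not hold at m3.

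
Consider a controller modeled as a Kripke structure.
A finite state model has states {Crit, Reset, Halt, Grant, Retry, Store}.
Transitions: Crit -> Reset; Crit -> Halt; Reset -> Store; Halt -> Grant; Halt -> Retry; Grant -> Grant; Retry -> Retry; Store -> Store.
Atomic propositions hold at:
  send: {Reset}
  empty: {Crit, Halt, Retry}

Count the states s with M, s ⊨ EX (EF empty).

3

EF empty: least fixpoint, start Z0 = {Crit, Halt, Retry}, add states with some successor in Z. Already a fixed point.
Sat(EF empty) = {Crit, Halt, Retry}
Sat(EX (EF empty)) = {s : some successor in {Crit, Halt, Retry}} = {Crit, Halt, Retry}
|Sat(EX (EF empty))| = |{Crit, Halt, Retry}| = 3.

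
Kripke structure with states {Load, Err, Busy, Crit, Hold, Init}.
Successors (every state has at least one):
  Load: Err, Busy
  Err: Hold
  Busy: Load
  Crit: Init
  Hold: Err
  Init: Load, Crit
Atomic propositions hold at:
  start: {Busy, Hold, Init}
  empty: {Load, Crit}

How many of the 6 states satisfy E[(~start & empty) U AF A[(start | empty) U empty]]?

Sat(~start) = {Load, Err, Crit}
Sat(~start & empty) = {Load, Crit}
Sat(start | empty) = {Load, Busy, Crit, Hold, Init}
A[(start | empty) U empty]: least fixpoint, start Z0 = Sat(empty) = {Load, Crit}, add states in Sat(start | empty) with every successor in Z. Z1 = {Load, Busy, Crit, Init}; fixed.
Sat(A[(start | empty) U empty]) = {Load, Busy, Crit, Init}
AF A[(start | empty) U empty]: least fixpoint, start Z0 = {Load, Busy, Crit, Init}, add states with every successor in Z. Already a fixed point.
Sat(AF A[(start | empty) U empty]) = {Load, Busy, Crit, Init}
E[(~start & empty) U AF A[(start | empty) U empty]]: least fixpoint, start Z0 = Sat(AF A[(start | empty) U empty]) = {Load, Busy, Crit, Init}, add states in Sat(~start & empty) with some successor in Z. Already a fixed point.
Sat(E[(~start & empty) U AF A[(start | empty) U empty]]) = {Load, Busy, Crit, Init}
|Sat(E[(~start & empty) U AF A[(start | empty) U empty]])| = |{Load, Busy, Crit, Init}| = 4.

4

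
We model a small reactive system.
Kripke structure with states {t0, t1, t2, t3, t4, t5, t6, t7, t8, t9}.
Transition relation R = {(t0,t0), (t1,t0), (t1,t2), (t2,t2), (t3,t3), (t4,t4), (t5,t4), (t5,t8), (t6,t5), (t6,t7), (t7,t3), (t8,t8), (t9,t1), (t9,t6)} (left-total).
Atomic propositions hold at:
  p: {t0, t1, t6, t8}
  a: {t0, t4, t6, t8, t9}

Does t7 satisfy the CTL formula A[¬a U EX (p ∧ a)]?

Sat(¬a) = {t1, t2, t3, t5, t7}
Sat(p ∧ a) = {t0, t6, t8}
Sat(EX (p ∧ a)) = {s : some successor in {t0, t6, t8}} = {t0, t1, t5, t8, t9}
A[¬a U EX (p ∧ a)]: least fixpoint, start Z0 = Sat(EX (p ∧ a)) = {t0, t1, t5, t8, t9}, add states in Sat(¬a) with every successor in Z. Already a fixed point.
Sat(A[¬a U EX (p ∧ a)]) = {t0, t1, t5, t8, t9}
t7 ∉ Sat(A[¬a U EX (p ∧ a)]) = {t0, t1, t5, t8, t9}, so the formula does not hold at t7.

No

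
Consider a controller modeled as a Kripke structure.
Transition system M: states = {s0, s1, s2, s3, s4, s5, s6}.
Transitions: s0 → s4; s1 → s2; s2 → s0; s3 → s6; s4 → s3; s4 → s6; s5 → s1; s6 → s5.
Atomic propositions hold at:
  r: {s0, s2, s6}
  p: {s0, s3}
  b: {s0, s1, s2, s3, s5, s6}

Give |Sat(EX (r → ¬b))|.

4

Sat(¬b) = {s4}
Sat(r → ¬b) = {s1, s3, s4, s5}
Sat(EX (r → ¬b)) = {s : some successor in {s1, s3, s4, s5}} = {s0, s4, s5, s6}
|Sat(EX (r → ¬b))| = |{s0, s4, s5, s6}| = 4.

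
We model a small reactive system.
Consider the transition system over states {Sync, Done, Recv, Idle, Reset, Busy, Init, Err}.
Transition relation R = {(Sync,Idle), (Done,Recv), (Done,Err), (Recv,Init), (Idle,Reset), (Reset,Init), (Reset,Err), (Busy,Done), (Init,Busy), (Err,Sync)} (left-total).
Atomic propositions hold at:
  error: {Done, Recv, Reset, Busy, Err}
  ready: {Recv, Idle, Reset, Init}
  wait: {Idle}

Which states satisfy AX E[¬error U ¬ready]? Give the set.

Sat(¬error) = {Sync, Idle, Init}
Sat(¬ready) = {Sync, Done, Busy, Err}
E[¬error U ¬ready]: least fixpoint, start Z0 = Sat(¬ready) = {Sync, Done, Busy, Err}, add states in Sat(¬error) with some successor in Z. Z1 = {Sync, Done, Busy, Init, Err}; fixed.
Sat(E[¬error U ¬ready]) = {Sync, Done, Busy, Init, Err}
Sat(AX E[¬error U ¬ready]) = {s : every successor in {Sync, Done, Busy, Init, Err}} = {Recv, Reset, Busy, Init, Err}

{Recv, Reset, Busy, Init, Err}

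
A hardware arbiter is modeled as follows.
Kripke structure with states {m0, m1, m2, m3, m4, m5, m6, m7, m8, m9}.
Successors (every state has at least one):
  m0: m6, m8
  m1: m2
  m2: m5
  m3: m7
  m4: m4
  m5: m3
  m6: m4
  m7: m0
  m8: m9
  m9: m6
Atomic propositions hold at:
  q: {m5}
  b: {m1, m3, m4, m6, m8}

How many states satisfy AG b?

AG b: greatest fixpoint, start Z0 = {m1, m3, m4, m6, m8}, keep only states in Sat with every successor in Z. Z1 = {m4, m6}; fixed.
Sat(AG b) = {m4, m6}
|Sat(AG b)| = |{m4, m6}| = 2.

2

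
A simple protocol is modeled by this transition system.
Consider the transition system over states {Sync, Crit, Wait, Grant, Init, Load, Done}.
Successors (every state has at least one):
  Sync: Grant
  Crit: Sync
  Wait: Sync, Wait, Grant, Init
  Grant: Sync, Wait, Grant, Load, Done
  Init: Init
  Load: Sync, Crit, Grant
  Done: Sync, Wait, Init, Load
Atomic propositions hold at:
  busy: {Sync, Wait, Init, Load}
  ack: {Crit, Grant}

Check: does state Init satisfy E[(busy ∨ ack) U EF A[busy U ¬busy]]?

No

Sat(busy ∨ ack) = {Sync, Crit, Wait, Grant, Init, Load}
Sat(¬busy) = {Crit, Grant, Done}
A[busy U ¬busy]: least fixpoint, start Z0 = Sat(¬busy) = {Crit, Grant, Done}, add states in Sat(busy) with every successor in Z. Z1 = {Sync, Crit, Grant, Done}; Z2 = {Sync, Crit, Grant, Load, Done}; fixed.
Sat(A[busy U ¬busy]) = {Sync, Crit, Grant, Load, Done}
EF A[busy U ¬busy]: least fixpoint, start Z0 = {Sync, Crit, Grant, Load, Done}, add states with some successor in Z. Z1 = {Sync, Crit, Wait, Grant, Load, Done}; fixed.
Sat(EF A[busy U ¬busy]) = {Sync, Crit, Wait, Grant, Load, Done}
E[(busy ∨ ack) U EF A[busy U ¬busy]]: least fixpoint, start Z0 = Sat(EF A[busy U ¬busy]) = {Sync, Crit, Wait, Grant, Load, Done}, add states in Sat(busy ∨ ack) with some successor in Z. Already a fixed point.
Sat(E[(busy ∨ ack) U EF A[busy U ¬busy]]) = {Sync, Crit, Wait, Grant, Load, Done}
Init ∉ Sat(E[(busy ∨ ack) U EF A[busy U ¬busy]]) = {Sync, Crit, Wait, Grant, Load, Done}, so the formula does not hold at Init.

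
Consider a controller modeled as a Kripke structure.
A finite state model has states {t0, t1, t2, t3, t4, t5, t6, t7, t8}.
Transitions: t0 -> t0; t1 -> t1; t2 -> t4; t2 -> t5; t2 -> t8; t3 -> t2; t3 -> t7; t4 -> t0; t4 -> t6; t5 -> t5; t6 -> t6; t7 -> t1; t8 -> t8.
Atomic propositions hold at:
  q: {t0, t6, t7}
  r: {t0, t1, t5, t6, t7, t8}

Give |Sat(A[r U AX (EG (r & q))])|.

Sat(r & q) = {t0, t6, t7}
EG (r & q): greatest fixpoint, start Z0 = {t0, t6, t7}, keep only states in Sat with some successor in Z. Z1 = {t0, t6}; fixed.
Sat(EG (r & q)) = {t0, t6}
Sat(AX (EG (r & q))) = {s : every successor in {t0, t6}} = {t0, t4, t6}
A[r U AX (EG (r & q))]: least fixpoint, start Z0 = Sat(AX (EG (r & q))) = {t0, t4, t6}, add states in Sat(r) with every successor in Z. Already a fixed point.
Sat(A[r U AX (EG (r & q))]) = {t0, t4, t6}
|Sat(A[r U AX (EG (r & q))])| = |{t0, t4, t6}| = 3.

3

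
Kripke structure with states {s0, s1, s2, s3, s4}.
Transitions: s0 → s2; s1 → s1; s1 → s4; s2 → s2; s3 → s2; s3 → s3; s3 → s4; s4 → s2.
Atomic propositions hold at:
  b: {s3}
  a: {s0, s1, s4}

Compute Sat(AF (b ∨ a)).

{s0, s1, s3, s4}

Sat(b ∨ a) = {s0, s1, s3, s4}
AF (b ∨ a): least fixpoint, start Z0 = {s0, s1, s3, s4}, add states with every successor in Z. Already a fixed point.
Sat(AF (b ∨ a)) = {s0, s1, s3, s4}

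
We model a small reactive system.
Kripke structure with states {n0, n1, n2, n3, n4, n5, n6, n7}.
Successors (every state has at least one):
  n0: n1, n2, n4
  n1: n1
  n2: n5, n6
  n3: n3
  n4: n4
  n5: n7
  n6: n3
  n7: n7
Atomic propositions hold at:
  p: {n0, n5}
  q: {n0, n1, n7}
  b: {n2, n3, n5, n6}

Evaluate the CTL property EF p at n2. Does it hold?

Yes

EF p: least fixpoint, start Z0 = {n0, n5}, add states with some successor in Z. Z1 = {n0, n2, n5}; fixed.
Sat(EF p) = {n0, n2, n5}
n2 ∈ Sat(EF p) = {n0, n2, n5}, so the formula holds at n2.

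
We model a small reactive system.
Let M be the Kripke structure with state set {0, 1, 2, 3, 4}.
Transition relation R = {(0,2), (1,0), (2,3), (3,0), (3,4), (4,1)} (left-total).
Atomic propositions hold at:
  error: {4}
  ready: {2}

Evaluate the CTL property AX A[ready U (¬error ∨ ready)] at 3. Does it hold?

Sat(¬error) = {0, 1, 2, 3}
Sat(¬error ∨ ready) = {0, 1, 2, 3}
A[ready U (¬error ∨ ready)]: least fixpoint, start Z0 = Sat((¬error ∨ ready)) = {0, 1, 2, 3}, add states in Sat(ready) with every successor in Z. Already a fixed point.
Sat(A[ready U (¬error ∨ ready)]) = {0, 1, 2, 3}
Sat(AX A[ready U (¬error ∨ ready)]) = {s : every successor in {0, 1, 2, 3}} = {0, 1, 2, 4}
3 ∉ Sat(AX A[ready U (¬error ∨ ready)]) = {0, 1, 2, 4}, so the formula does not hold at 3.

No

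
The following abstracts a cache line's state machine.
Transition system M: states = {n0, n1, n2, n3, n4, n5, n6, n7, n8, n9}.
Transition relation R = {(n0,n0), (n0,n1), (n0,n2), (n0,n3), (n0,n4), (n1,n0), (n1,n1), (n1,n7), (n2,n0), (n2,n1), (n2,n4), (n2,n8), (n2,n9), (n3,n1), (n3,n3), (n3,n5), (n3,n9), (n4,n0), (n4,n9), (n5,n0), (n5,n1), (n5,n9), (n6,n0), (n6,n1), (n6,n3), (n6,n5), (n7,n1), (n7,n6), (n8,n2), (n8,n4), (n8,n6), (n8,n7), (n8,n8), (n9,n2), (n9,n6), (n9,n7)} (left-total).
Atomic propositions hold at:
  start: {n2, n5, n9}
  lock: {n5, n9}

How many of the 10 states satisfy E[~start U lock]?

Sat(~start) = {n0, n1, n3, n4, n6, n7, n8}
E[~start U lock]: least fixpoint, start Z0 = Sat(lock) = {n5, n9}, add states in Sat(~start) with some successor in Z. Z1 = {n3, n4, n5, n6, n9}; Z2 = {n0, n3, n4, n5, n6, n7, n8, n9}; Z3 = {n0, n1, n3, n4, n5, n6, n7, n8, n9}; fixed.
Sat(E[~start U lock]) = {n0, n1, n3, n4, n5, n6, n7, n8, n9}
|Sat(E[~start U lock])| = |{n0, n1, n3, n4, n5, n6, n7, n8, n9}| = 9.

9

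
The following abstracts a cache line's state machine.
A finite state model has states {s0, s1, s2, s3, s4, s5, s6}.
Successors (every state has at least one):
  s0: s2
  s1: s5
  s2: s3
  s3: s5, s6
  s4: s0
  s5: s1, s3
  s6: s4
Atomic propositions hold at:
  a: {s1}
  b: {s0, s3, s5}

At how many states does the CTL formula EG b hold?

EG b: greatest fixpoint, start Z0 = {s0, s3, s5}, keep only states in Sat with some successor in Z. Z1 = {s3, s5}; fixed.
Sat(EG b) = {s3, s5}
|Sat(EG b)| = |{s3, s5}| = 2.

2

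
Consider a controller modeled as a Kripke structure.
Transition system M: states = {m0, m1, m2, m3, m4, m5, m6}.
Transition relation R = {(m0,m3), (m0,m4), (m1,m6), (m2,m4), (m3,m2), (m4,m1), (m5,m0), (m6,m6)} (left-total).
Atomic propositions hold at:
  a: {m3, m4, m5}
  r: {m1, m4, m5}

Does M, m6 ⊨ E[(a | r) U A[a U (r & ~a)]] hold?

Sat(a | r) = {m1, m3, m4, m5}
Sat(~a) = {m0, m1, m2, m6}
Sat(r & ~a) = {m1}
A[a U (r & ~a)]: least fixpoint, start Z0 = Sat((r & ~a)) = {m1}, add states in Sat(a) with every successor in Z. Z1 = {m1, m4}; fixed.
Sat(A[a U (r & ~a)]) = {m1, m4}
E[(a | r) U A[a U (r & ~a)]]: least fixpoint, start Z0 = Sat(A[a U (r & ~a)]) = {m1, m4}, add states in Sat(a | r) with some successor in Z. Already a fixed point.
Sat(E[(a | r) U A[a U (r & ~a)]]) = {m1, m4}
m6 ∉ Sat(E[(a | r) U A[a U (r & ~a)]]) = {m1, m4}, so the formula does not hold at m6.

No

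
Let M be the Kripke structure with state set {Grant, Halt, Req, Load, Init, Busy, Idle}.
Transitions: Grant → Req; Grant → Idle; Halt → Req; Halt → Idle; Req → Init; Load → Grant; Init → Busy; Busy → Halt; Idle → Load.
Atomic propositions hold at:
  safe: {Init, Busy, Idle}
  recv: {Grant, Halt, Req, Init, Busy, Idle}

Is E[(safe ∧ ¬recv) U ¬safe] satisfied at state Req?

Sat(¬recv) = {Load}
Sat(safe ∧ ¬recv) = ∅
Sat(¬safe) = {Grant, Halt, Req, Load}
E[(safe ∧ ¬recv) U ¬safe]: least fixpoint, start Z0 = Sat(¬safe) = {Grant, Halt, Req, Load}, add states in Sat(safe ∧ ¬recv) with some successor in Z. Already a fixed point.
Sat(E[(safe ∧ ¬recv) U ¬safe]) = {Grant, Halt, Req, Load}
Req ∈ Sat(E[(safe ∧ ¬recv) U ¬safe]) = {Grant, Halt, Req, Load}, so the formula holds at Req.

Yes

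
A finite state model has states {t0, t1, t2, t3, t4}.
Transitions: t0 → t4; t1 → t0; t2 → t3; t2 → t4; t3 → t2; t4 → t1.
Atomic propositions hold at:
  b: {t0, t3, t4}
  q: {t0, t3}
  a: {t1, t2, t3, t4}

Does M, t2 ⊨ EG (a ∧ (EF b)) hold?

Yes

EF b: least fixpoint, start Z0 = {t0, t3, t4}, add states with some successor in Z. Z1 = {t0, t1, t2, t3, t4}; fixed.
Sat(EF b) = {t0, t1, t2, t3, t4}
Sat(a ∧ (EF b)) = {t1, t2, t3, t4}
EG (a ∧ (EF b)): greatest fixpoint, start Z0 = {t1, t2, t3, t4}, keep only states in Sat with some successor in Z. Z1 = {t2, t3, t4}; Z2 = {t2, t3}; fixed.
Sat(EG (a ∧ (EF b))) = {t2, t3}
t2 ∈ Sat(EG (a ∧ (EF b))) = {t2, t3}, so the formula holds at t2.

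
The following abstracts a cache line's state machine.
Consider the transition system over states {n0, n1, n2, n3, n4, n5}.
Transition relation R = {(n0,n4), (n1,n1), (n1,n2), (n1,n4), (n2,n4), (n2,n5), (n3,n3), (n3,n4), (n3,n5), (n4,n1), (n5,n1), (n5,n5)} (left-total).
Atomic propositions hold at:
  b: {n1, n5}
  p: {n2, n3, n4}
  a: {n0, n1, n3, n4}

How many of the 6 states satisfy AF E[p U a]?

5

E[p U a]: least fixpoint, start Z0 = Sat(a) = {n0, n1, n3, n4}, add states in Sat(p) with some successor in Z. Z1 = {n0, n1, n2, n3, n4}; fixed.
Sat(E[p U a]) = {n0, n1, n2, n3, n4}
AF E[p U a]: least fixpoint, start Z0 = {n0, n1, n2, n3, n4}, add states with every successor in Z. Already a fixed point.
Sat(AF E[p U a]) = {n0, n1, n2, n3, n4}
|Sat(AF E[p U a])| = |{n0, n1, n2, n3, n4}| = 5.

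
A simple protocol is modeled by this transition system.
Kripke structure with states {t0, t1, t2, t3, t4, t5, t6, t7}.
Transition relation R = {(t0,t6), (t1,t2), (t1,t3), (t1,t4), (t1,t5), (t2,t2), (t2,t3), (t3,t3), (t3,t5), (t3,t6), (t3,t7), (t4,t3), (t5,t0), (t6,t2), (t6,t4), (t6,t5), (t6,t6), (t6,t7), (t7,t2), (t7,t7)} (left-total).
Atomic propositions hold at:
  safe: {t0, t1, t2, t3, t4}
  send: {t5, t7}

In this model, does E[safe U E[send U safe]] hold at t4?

Yes

E[send U safe]: least fixpoint, start Z0 = Sat(safe) = {t0, t1, t2, t3, t4}, add states in Sat(send) with some successor in Z. Z1 = {t0, t1, t2, t3, t4, t5, t7}; fixed.
Sat(E[send U safe]) = {t0, t1, t2, t3, t4, t5, t7}
E[safe U E[send U safe]]: least fixpoint, start Z0 = Sat(E[send U safe]) = {t0, t1, t2, t3, t4, t5, t7}, add states in Sat(safe) with some successor in Z. Already a fixed point.
Sat(E[safe U E[send U safe]]) = {t0, t1, t2, t3, t4, t5, t7}
t4 ∈ Sat(E[safe U E[send U safe]]) = {t0, t1, t2, t3, t4, t5, t7}, so the formula holds at t4.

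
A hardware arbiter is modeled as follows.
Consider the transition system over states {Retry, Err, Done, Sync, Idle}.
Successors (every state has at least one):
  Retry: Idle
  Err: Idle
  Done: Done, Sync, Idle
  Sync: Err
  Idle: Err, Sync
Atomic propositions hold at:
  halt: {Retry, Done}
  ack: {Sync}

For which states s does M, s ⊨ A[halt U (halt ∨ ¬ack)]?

Sat(¬ack) = {Retry, Err, Done, Idle}
Sat(halt ∨ ¬ack) = {Retry, Err, Done, Idle}
A[halt U (halt ∨ ¬ack)]: least fixpoint, start Z0 = Sat((halt ∨ ¬ack)) = {Retry, Err, Done, Idle}, add states in Sat(halt) with every successor in Z. Already a fixed point.
Sat(A[halt U (halt ∨ ¬ack)]) = {Retry, Err, Done, Idle}

{Retry, Err, Done, Idle}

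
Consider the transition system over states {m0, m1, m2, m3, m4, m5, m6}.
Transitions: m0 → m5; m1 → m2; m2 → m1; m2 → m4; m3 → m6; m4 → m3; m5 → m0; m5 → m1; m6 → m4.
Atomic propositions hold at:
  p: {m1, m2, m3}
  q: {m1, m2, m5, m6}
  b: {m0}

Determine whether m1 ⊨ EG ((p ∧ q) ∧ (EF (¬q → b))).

Yes

Sat(p ∧ q) = {m1, m2}
Sat(¬q) = {m0, m3, m4}
Sat(¬q → b) = {m0, m1, m2, m5, m6}
EF (¬q → b): least fixpoint, start Z0 = {m0, m1, m2, m5, m6}, add states with some successor in Z. Z1 = {m0, m1, m2, m3, m5, m6}; Z2 = {m0, m1, m2, m3, m4, m5, m6}; fixed.
Sat(EF (¬q → b)) = {m0, m1, m2, m3, m4, m5, m6}
Sat((p ∧ q) ∧ (EF (¬q → b))) = {m1, m2}
EG ((p ∧ q) ∧ (EF (¬q → b))): greatest fixpoint, start Z0 = {m1, m2}, keep only states in Sat with some successor in Z. Already a fixed point.
Sat(EG ((p ∧ q) ∧ (EF (¬q → b)))) = {m1, m2}
m1 ∈ Sat(EG ((p ∧ q) ∧ (EF (¬q → b)))) = {m1, m2}, so the formula holds at m1.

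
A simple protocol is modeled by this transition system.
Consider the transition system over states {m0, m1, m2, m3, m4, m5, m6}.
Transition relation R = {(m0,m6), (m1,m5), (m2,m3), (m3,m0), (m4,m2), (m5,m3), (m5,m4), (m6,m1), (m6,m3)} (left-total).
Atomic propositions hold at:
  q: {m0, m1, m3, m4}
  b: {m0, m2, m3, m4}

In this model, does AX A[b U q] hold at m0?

A[b U q]: least fixpoint, start Z0 = Sat(q) = {m0, m1, m3, m4}, add states in Sat(b) with every successor in Z. Z1 = {m0, m1, m2, m3, m4}; fixed.
Sat(A[b U q]) = {m0, m1, m2, m3, m4}
Sat(AX A[b U q]) = {s : every successor in {m0, m1, m2, m3, m4}} = {m2, m3, m4, m5, m6}
m0 ∉ Sat(AX A[b U q]) = {m2, m3, m4, m5, m6}, so the formula does not hold at m0.

No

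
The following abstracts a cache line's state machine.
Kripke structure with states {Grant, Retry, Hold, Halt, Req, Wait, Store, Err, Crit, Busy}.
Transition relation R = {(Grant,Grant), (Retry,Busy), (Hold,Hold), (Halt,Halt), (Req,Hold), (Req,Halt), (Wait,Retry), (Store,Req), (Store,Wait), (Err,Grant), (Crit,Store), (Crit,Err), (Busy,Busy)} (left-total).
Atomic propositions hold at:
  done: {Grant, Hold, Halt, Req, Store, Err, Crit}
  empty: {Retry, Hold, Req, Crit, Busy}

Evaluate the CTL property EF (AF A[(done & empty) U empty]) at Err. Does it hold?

No

Sat(done & empty) = {Hold, Req, Crit}
A[(done & empty) U empty]: least fixpoint, start Z0 = Sat(empty) = {Retry, Hold, Req, Crit, Busy}, add states in Sat(done & empty) with every successor in Z. Already a fixed point.
Sat(A[(done & empty) U empty]) = {Retry, Hold, Req, Crit, Busy}
AF A[(done & empty) U empty]: least fixpoint, start Z0 = {Retry, Hold, Req, Crit, Busy}, add states with every successor in Z. Z1 = {Retry, Hold, Req, Wait, Crit, Busy}; Z2 = {Retry, Hold, Req, Wait, Store, Crit, Busy}; fixed.
Sat(AF A[(done & empty) U empty]) = {Retry, Hold, Req, Wait, Store, Crit, Busy}
EF (AF A[(done & empty) U empty]): least fixpoint, start Z0 = {Retry, Hold, Req, Wait, Store, Crit, Busy}, add states with some successor in Z. Already a fixed point.
Sat(EF (AF A[(done & empty) U empty])) = {Retry, Hold, Req, Wait, Store, Crit, Busy}
Err ∉ Sat(EF (AF A[(done & empty) U empty])) = {Retry, Hold, Req, Wait, Store, Crit, Busy}, so the formula does not hold at Err.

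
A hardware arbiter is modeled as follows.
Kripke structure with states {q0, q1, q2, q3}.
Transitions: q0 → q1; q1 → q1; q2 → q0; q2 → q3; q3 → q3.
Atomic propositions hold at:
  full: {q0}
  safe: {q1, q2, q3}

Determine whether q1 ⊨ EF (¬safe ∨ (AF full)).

No

Sat(¬safe) = {q0}
AF full: least fixpoint, start Z0 = {q0}, add states with every successor in Z. Already a fixed point.
Sat(AF full) = {q0}
Sat(¬safe ∨ (AF full)) = {q0}
EF (¬safe ∨ (AF full)): least fixpoint, start Z0 = {q0}, add states with some successor in Z. Z1 = {q0, q2}; fixed.
Sat(EF (¬safe ∨ (AF full))) = {q0, q2}
q1 ∉ Sat(EF (¬safe ∨ (AF full))) = {q0, q2}, so the formula does not hold at q1.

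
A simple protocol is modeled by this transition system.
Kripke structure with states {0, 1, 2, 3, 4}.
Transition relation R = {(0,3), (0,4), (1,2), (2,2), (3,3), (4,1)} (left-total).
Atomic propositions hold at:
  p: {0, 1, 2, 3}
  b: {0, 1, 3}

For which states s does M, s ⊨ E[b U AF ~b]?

{0, 1, 2, 4}

Sat(~b) = {2, 4}
AF ~b: least fixpoint, start Z0 = {2, 4}, add states with every successor in Z. Z1 = {1, 2, 4}; fixed.
Sat(AF ~b) = {1, 2, 4}
E[b U AF ~b]: least fixpoint, start Z0 = Sat(AF ~b) = {1, 2, 4}, add states in Sat(b) with some successor in Z. Z1 = {0, 1, 2, 4}; fixed.
Sat(E[b U AF ~b]) = {0, 1, 2, 4}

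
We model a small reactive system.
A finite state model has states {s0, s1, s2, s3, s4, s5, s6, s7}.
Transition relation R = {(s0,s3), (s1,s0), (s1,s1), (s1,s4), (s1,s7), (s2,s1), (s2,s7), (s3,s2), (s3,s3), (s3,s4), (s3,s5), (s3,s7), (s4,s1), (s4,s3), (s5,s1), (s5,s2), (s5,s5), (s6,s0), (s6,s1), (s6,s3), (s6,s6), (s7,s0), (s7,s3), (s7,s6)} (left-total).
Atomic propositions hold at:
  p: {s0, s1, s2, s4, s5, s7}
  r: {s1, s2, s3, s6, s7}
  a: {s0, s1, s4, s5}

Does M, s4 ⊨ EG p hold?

Yes

EG p: greatest fixpoint, start Z0 = {s0, s1, s2, s4, s5, s7}, keep only states in Sat with some successor in Z. Z1 = {s1, s2, s4, s5, s7}; Z2 = {s1, s2, s4, s5}; fixed.
Sat(EG p) = {s1, s2, s4, s5}
s4 ∈ Sat(EG p) = {s1, s2, s4, s5}, so the formula holds at s4.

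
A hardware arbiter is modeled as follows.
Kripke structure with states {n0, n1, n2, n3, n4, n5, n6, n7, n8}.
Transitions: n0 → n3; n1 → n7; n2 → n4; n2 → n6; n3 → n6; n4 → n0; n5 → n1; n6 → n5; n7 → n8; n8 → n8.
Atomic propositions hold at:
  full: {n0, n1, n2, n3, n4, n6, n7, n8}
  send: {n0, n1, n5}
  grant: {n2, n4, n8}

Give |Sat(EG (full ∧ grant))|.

Sat(full ∧ grant) = {n2, n4, n8}
EG (full ∧ grant): greatest fixpoint, start Z0 = {n2, n4, n8}, keep only states in Sat with some successor in Z. Z1 = {n2, n8}; Z2 = {n8}; fixed.
Sat(EG (full ∧ grant)) = {n8}
|Sat(EG (full ∧ grant))| = |{n8}| = 1.

1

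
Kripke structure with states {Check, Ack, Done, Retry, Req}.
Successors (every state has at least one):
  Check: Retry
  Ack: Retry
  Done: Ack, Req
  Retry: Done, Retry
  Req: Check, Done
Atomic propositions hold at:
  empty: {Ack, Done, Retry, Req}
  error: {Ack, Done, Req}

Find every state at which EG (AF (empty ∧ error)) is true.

{Done, Req}

Sat(empty ∧ error) = {Ack, Done, Req}
AF (empty ∧ error): least fixpoint, start Z0 = {Ack, Done, Req}, add states with every successor in Z. Already a fixed point.
Sat(AF (empty ∧ error)) = {Ack, Done, Req}
EG (AF (empty ∧ error)): greatest fixpoint, start Z0 = {Ack, Done, Req}, keep only states in Sat with some successor in Z. Z1 = {Done, Req}; fixed.
Sat(EG (AF (empty ∧ error))) = {Done, Req}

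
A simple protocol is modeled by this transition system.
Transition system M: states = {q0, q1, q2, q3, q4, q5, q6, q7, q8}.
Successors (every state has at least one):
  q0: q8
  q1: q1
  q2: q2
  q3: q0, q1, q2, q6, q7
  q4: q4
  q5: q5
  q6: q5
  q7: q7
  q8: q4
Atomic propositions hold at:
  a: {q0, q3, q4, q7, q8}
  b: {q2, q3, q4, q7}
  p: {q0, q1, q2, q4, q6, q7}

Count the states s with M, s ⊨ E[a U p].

8

E[a U p]: least fixpoint, start Z0 = Sat(p) = {q0, q1, q2, q4, q6, q7}, add states in Sat(a) with some successor in Z. Z1 = {q0, q1, q2, q3, q4, q6, q7, q8}; fixed.
Sat(E[a U p]) = {q0, q1, q2, q3, q4, q6, q7, q8}
|Sat(E[a U p])| = |{q0, q1, q2, q3, q4, q6, q7, q8}| = 8.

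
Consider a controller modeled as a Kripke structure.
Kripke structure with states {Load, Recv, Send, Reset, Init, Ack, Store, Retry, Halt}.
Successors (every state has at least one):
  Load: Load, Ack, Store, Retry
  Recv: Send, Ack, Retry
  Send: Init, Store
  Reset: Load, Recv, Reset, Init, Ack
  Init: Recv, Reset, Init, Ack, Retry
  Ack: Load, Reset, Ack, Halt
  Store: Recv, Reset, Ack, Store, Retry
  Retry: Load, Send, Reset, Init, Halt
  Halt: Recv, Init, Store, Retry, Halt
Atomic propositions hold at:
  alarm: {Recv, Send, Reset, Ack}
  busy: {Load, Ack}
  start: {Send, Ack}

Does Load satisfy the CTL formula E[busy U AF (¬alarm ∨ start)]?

Sat(¬alarm) = {Load, Init, Store, Retry, Halt}
Sat(¬alarm ∨ start) = {Load, Send, Init, Ack, Store, Retry, Halt}
AF (¬alarm ∨ start): least fixpoint, start Z0 = {Load, Send, Init, Ack, Store, Retry, Halt}, add states with every successor in Z. Z1 = {Load, Recv, Send, Init, Ack, Store, Retry, Halt}; fixed.
Sat(AF (¬alarm ∨ start)) = {Load, Recv, Send, Init, Ack, Store, Retry, Halt}
E[busy U AF (¬alarm ∨ start)]: least fixpoint, start Z0 = Sat(AF (¬alarm ∨ start)) = {Load, Recv, Send, Init, Ack, Store, Retry, Halt}, add states in Sat(busy) with some successor in Z. Already a fixed point.
Sat(E[busy U AF (¬alarm ∨ start)]) = {Load, Recv, Send, Init, Ack, Store, Retry, Halt}
Load ∈ Sat(E[busy U AF (¬alarm ∨ start)]) = {Load, Recv, Send, Init, Ack, Store, Retry, Halt}, so the formula holds at Load.

Yes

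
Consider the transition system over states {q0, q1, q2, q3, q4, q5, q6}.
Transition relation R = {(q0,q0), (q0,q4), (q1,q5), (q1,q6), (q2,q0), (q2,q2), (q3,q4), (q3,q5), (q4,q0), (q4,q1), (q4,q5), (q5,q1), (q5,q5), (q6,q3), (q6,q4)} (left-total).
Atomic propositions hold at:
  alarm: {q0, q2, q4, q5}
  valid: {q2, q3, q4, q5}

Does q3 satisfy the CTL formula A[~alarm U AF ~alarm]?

Sat(~alarm) = {q1, q3, q6}
AF ~alarm: least fixpoint, start Z0 = {q1, q3, q6}, add states with every successor in Z. Already a fixed point.
Sat(AF ~alarm) = {q1, q3, q6}
A[~alarm U AF ~alarm]: least fixpoint, start Z0 = Sat(AF ~alarm) = {q1, q3, q6}, add states in Sat(~alarm) with every successor in Z. Already a fixed point.
Sat(A[~alarm U AF ~alarm]) = {q1, q3, q6}
q3 ∈ Sat(A[~alarm U AF ~alarm]) = {q1, q3, q6}, so the formula holds at q3.

Yes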